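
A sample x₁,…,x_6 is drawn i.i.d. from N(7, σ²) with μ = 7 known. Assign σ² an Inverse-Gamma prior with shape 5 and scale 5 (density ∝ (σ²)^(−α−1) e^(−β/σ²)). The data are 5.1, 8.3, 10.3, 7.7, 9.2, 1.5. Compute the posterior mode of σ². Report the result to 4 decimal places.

σ̂²_MAP = 3.4317

Sum of squared deviations about the known mean: SS = (5.1−7)² + (8.3−7)² + (10.3−7)² + (7.7−7)² + (9.2−7)² + (1.5−7)² = 51.77.
The Normal likelihood contributes (σ²)^(−n/2) exp(−SS/(2σ²)), so the posterior is Inverse-Gamma(α + n/2, β + SS/2) = Inverse-Gamma(8, 30.885).
The mode of Inverse-Gamma(a, b) is b/(a+1) = 30.885/9 ≈ 3.4317.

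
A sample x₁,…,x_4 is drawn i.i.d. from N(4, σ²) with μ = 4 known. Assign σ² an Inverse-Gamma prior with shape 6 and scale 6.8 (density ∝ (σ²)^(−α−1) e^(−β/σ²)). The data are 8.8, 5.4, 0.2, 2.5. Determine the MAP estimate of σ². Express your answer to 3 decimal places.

Sum of squared deviations about the known mean: SS = (8.8−4)² + (5.4−4)² + (0.2−4)² + (2.5−4)² = 41.69.
The Normal likelihood contributes (σ²)^(−n/2) exp(−SS/(2σ²)), so the posterior is Inverse-Gamma(α + n/2, β + SS/2) = Inverse-Gamma(8, 27.645).
The mode of Inverse-Gamma(a, b) is b/(a+1) = 27.645/9 ≈ 3.072.

σ̂²_MAP = 3.072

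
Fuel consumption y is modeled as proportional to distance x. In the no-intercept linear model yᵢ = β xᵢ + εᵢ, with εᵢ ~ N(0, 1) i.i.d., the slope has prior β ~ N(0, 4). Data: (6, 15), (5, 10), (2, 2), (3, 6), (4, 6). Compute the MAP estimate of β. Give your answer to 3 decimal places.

β̂_MAP = 2.061

log p(β | y) = −Σ(yᵢ − βxᵢ)²/(2·1) − β²/(2·4) + const.
Setting the derivative to zero: Σxᵢ(yᵢ − βxᵢ)/1 − β/4 = 0, so β = Σxᵢyᵢ / (Σxᵢ² + σ²/τ²).
Σxᵢyᵢ = 6·15 + 5·10 + 2·2 + 3·6 + 4·6 = 186; Σxᵢ² = 90; σ²/τ² = 0.25.
β̂_MAP = 186 / (90 + 0.25) = 186/90.25 ≈ 2.061.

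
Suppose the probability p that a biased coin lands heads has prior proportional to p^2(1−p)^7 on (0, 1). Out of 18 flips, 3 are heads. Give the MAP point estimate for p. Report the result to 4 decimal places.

The prior density ∝ p^2(1−p)^7 is the kernel of Beta(3, 8).
Data: 3 successes in 18 trials. The binomial likelihood contributes p^3(1−p)^15, so the posterior is Beta(3+3, 8+15) = Beta(6, 23).
For Beta(a, b) with a, b > 1 the mode is (a−1)/(a+b−2) = 5/27 ≈ 0.1852.

p̂_MAP = 0.1852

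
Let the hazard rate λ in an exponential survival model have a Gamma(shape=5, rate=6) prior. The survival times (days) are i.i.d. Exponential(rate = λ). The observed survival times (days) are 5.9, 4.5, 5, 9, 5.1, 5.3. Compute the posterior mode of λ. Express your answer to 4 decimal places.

λ̂_MAP = 0.2451

The Exponential(rate=λ) likelihood is ∝ λ^n e^(−λΣtᵢ). Here n = 6 and Σtᵢ = 5.9 + 4.5 + 5 + 9 + 5.1 + 5.3 = 34.8.
Posterior ∝ λ^4e^(−6λ) · λ^6e^(−34.8λ) = λ^10e^(−40.8λ), i.e. Gamma(11, 40.8).
Mode = (a−1)/b = 10/40.8 ≈ 0.2451.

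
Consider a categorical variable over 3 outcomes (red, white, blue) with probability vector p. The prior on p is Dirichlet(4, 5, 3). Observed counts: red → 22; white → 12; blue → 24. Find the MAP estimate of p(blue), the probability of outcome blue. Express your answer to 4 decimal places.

The posterior is Dirichlet(αᵢ + nᵢ) = Dirichlet(26, 17, 27).
For a Dirichlet(a₁,…,a_K) with all aᵢ > 1, the mode has j-th component (aⱼ − 1)/(Σaᵢ − K).
Here Σaᵢ = 70 and K = 3, so p(blue) = (27 − 1)/(70 − 3) = 26/67 ≈ 0.3881.

MAP estimate of p(blue) = 0.3881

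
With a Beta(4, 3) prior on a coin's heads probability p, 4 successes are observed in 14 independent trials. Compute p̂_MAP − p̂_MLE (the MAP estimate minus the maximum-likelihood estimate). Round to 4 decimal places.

MAP − MLE = 0.0827

Posterior is Beta(8, 13); MAP = (8−1)/(21−2) = 7/19 ≈ 0.36842.
MLE ignores the prior: p̂_MLE = k/n = 4/14 ≈ 0.28571.
Difference = 7/19 − 4/14 = 11/133 ≈ 0.0827.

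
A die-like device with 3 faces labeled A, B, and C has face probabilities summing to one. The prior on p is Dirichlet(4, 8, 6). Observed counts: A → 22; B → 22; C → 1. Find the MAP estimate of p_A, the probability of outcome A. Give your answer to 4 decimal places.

MAP estimate of p_A = 0.4167

The posterior is Dirichlet(αᵢ + nᵢ) = Dirichlet(26, 30, 7).
For a Dirichlet(a₁,…,a_K) with all aᵢ > 1, the mode has j-th component (aⱼ − 1)/(Σaᵢ − K).
Here Σaᵢ = 63 and K = 3, so p_A = (26 − 1)/(63 − 3) = 25/60 ≈ 0.4167.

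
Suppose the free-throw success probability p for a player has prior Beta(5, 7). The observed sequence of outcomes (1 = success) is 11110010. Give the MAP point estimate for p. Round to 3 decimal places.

p̂_MAP = 0.500

Prior: Beta(5, 7).
Data: 5 successes in 8 trials (from the sequence). The binomial likelihood contributes p^5(1−p)^3, so the posterior is Beta(5+5, 7+3) = Beta(10, 10).
For Beta(a, b) with a, b > 1 the mode is (a−1)/(a+b−2) = 9/18 ≈ 0.500.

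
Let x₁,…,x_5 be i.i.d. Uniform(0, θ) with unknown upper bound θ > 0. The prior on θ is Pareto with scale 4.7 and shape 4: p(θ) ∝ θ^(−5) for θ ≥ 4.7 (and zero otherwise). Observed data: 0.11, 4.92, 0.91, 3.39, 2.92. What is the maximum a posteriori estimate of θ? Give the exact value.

The Uniform(0, θ) likelihood is θ^(−n) for θ ≥ max(xᵢ), zero otherwise. Here max(xᵢ) = 4.92.
Posterior ∝ θ^(−5) · θ^(−5) = θ^(−10) on θ ≥ max(4.7, 4.92) = 4.92.
This density is strictly decreasing in θ, so the posterior mode lies at the lower boundary of the support.

θ̂_MAP = 4.92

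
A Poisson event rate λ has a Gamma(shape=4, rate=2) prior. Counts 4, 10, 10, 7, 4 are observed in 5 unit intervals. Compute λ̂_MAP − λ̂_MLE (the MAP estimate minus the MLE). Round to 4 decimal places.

MAP − MLE = -1.5714

Σxᵢ = 35. Posterior is Gamma(39, 7); MAP = (39−1)/7 = 38/7 ≈ 5.42857.
MLE = x̄ = 35/5 ≈ 7.00000.
Difference = 38/7 − 35/5 = -11/7 ≈ -1.5714.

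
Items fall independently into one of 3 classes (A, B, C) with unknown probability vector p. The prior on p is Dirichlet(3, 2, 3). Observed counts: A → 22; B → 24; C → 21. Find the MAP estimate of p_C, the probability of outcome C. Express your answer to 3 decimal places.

MAP estimate of p_C = 0.319

The posterior is Dirichlet(αᵢ + nᵢ) = Dirichlet(25, 26, 24).
For a Dirichlet(a₁,…,a_K) with all aᵢ > 1, the mode has j-th component (aⱼ − 1)/(Σaᵢ − K).
Here Σaᵢ = 75 and K = 3, so p_C = (24 − 1)/(75 − 3) = 23/72 ≈ 0.319.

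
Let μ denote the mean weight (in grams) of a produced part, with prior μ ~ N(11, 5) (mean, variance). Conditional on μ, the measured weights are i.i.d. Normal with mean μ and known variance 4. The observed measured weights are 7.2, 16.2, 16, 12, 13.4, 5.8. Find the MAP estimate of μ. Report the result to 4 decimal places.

μ̂_MAP = 11.6765

n = 6; x̄ = (7.2 + 16.2 + 16 + 12 + 13.4 + 5.8)/6 = 70.6/6 = 353/30 ≈ 11.7667.
For a Normal prior and Normal likelihood with known variance, the posterior is Normal; its mode equals its mean, the precision-weighted average.
Prior precision 1/σ₀² = 1/5 = 0.2; data precision n/σ² = 6/4 = 1.5.
μ̂ = (0.2·11 + 1.5·(353/30)) / (0.2 + 1.5) = 19.85/1.7 = 397/34 ≈ 11.6765.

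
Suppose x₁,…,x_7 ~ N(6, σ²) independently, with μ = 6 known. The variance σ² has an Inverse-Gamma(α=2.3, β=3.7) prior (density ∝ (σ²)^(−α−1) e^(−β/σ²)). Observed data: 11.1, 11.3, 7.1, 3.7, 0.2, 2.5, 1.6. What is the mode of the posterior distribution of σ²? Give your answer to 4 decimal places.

σ̂²_MAP = 9.7978

Sum of squared deviations about the known mean: SS = (11.1−6)² + (11.3−6)² + (7.1−6)² + (3.7−6)² + (0.2−6)² + (2.5−6)² + (1.6−6)² = 125.85.
The Normal likelihood contributes (σ²)^(−n/2) exp(−SS/(2σ²)), so the posterior is Inverse-Gamma(α + n/2, β + SS/2) = Inverse-Gamma(5.8, 66.625).
The mode of Inverse-Gamma(a, b) is b/(a+1) = 66.625/6.8 ≈ 9.7978.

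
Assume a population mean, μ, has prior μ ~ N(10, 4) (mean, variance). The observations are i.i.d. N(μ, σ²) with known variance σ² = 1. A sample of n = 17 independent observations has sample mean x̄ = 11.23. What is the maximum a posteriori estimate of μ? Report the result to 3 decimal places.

μ̂_MAP = 11.212

n = 17, x̄ = 11.23.
For a Normal prior and Normal likelihood with known variance, the posterior is Normal; its mode equals its mean, the precision-weighted average.
Prior precision 1/σ₀² = 1/4 = 0.25; data precision n/σ² = 17/1 = 17.
μ̂ = (0.25·10 + 17·11.23) / (0.25 + 17) = 193.41/17.25 = 6447/575 ≈ 11.212.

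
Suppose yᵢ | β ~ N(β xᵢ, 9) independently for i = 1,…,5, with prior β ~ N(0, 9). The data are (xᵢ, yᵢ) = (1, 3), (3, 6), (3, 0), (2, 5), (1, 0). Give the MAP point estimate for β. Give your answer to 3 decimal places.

β̂_MAP = 1.240

log p(β | y) = −Σ(yᵢ − βxᵢ)²/(2·9) − β²/(2·9) + const.
Setting the derivative to zero: Σxᵢ(yᵢ − βxᵢ)/9 − β/9 = 0, so β = Σxᵢyᵢ / (Σxᵢ² + σ²/τ²).
Σxᵢyᵢ = 1·3 + 3·6 + 3·0 + 2·5 + 1·0 = 31; Σxᵢ² = 24; σ²/τ² = 1.
β̂_MAP = 31 / (24 + 1) = 31/25 ≈ 1.240.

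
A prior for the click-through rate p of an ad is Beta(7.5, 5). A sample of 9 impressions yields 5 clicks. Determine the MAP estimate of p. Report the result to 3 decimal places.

Prior: Beta(7.5, 5).
Data: 5 successes in 9 trials. The binomial likelihood contributes p^5(1−p)^4, so the posterior is Beta(7.5+5, 5+4) = Beta(12.5, 9).
For Beta(a, b) with a, b > 1 the mode is (a−1)/(a+b−2) = 11.5/19.5 ≈ 0.590.

p̂_MAP = 0.590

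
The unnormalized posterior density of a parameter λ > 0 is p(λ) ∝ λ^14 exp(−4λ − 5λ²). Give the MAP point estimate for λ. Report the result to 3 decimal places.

ℓ'(λ) = 14/λ − 4 − 10λ. Setting this to zero and multiplying by λ: 10λ² + 4λ − 14 = 0.
λ = (−4 + √(4² + 4·10·14)) / (2·10) = (−4 + √576) / 20 = (−4 + 24)/20 = 1.
ℓ''(λ) = −14/λ² − 10 < 0, confirming a maximum.

λ̂_MAP = 1.000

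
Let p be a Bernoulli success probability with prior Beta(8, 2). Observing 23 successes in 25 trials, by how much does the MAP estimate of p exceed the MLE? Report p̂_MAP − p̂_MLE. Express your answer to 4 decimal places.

MAP − MLE = -0.0109

Posterior is Beta(31, 4); MAP = (31−1)/(35−2) = 30/33 ≈ 0.90909.
MLE ignores the prior: p̂_MLE = k/n = 23/25 ≈ 0.92000.
Difference = 30/33 − 23/25 = -3/275 ≈ -0.0109.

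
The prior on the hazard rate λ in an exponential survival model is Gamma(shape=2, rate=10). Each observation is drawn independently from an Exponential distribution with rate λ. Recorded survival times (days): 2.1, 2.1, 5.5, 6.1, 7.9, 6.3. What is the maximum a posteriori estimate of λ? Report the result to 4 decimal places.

λ̂_MAP = 0.1750

The Exponential(rate=λ) likelihood is ∝ λ^n e^(−λΣtᵢ). Here n = 6 and Σtᵢ = 2.1 + 2.1 + 5.5 + 6.1 + 7.9 + 6.3 = 30.
Posterior ∝ λe^(−10λ) · λ^6e^(−30λ) = λ^7e^(−40λ), i.e. Gamma(8, 40).
Mode = (a−1)/b = 7/40 ≈ 0.1750.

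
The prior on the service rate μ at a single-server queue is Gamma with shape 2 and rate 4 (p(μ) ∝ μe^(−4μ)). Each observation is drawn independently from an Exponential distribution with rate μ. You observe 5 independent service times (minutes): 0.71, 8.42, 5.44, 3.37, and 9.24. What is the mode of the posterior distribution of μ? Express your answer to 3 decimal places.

μ̂_MAP = 0.192

The Exponential(rate=μ) likelihood is ∝ μ^n e^(−μΣtᵢ). Here n = 5 and Σtᵢ = 0.71 + 8.42 + 5.44 + 3.37 + 9.24 = 27.18.
Posterior ∝ μe^(−4μ) · μ^5e^(−27.18μ) = μ^6e^(−31.18μ), i.e. Gamma(7, 31.18).
Mode = (a−1)/b = 6/31.18 ≈ 0.192.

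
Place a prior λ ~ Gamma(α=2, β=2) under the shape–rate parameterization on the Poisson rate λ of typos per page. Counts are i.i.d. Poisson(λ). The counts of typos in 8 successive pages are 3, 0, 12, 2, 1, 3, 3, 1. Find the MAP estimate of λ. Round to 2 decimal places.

λ̂_MAP = 2.60

Σxᵢ = 3+0+12+2+1+3+3+1 = 25, with n = 8.
Posterior ∝ λe^(−2λ) · λ^25e^(−8λ) = λ^26e^(−10λ), i.e. Gamma(shape=27, rate=10).
The mode of a Gamma(a, b) with a ≥ 1 (shape–rate) is (a−1)/b = 26/10 ≈ 2.60.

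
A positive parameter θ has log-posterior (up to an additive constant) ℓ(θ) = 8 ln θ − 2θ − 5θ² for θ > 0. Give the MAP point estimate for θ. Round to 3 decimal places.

ℓ'(θ) = 8/θ − 2 − 10θ. Setting this to zero and multiplying by θ: 10θ² + 2θ − 8 = 0.
θ = (−2 + √(2² + 4·10·8)) / (2·10) = (−2 + √324) / 20 = (−2 + 18)/20 = 4/5.
ℓ''(θ) = −8/θ² − 10 < 0, confirming a maximum.

θ̂_MAP = 0.800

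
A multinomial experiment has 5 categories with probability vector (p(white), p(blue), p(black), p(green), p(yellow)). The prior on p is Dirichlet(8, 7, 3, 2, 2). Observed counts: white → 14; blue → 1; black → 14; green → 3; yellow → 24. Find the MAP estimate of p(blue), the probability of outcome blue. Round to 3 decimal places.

The posterior is Dirichlet(αᵢ + nᵢ) = Dirichlet(22, 8, 17, 5, 26).
For a Dirichlet(a₁,…,a_K) with all aᵢ > 1, the mode has j-th component (aⱼ − 1)/(Σaᵢ − K).
Here Σaᵢ = 78 and K = 5, so p(blue) = (8 − 1)/(78 − 5) = 7/73 ≈ 0.096.

MAP estimate of p(blue) = 0.096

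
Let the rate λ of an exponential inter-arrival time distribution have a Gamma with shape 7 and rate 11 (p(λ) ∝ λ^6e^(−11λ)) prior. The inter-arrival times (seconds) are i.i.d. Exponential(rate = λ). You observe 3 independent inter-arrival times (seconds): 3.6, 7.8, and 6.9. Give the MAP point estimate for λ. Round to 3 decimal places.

The Exponential(rate=λ) likelihood is ∝ λ^n e^(−λΣtᵢ). Here n = 3 and Σtᵢ = 3.6 + 7.8 + 6.9 = 18.3.
Posterior ∝ λ^6e^(−11λ) · λ^3e^(−18.3λ) = λ^9e^(−29.3λ), i.e. Gamma(10, 29.3).
Mode = (a−1)/b = 9/29.3 ≈ 0.307.

λ̂_MAP = 0.307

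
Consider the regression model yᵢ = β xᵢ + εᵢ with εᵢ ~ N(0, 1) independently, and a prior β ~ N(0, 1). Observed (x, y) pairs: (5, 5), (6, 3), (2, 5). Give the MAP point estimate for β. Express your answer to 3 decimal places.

log p(β | y) = −Σ(yᵢ − βxᵢ)²/(2·1) − β²/(2·1) + const.
Setting the derivative to zero: Σxᵢ(yᵢ − βxᵢ)/1 − β/1 = 0, so β = Σxᵢyᵢ / (Σxᵢ² + σ²/τ²).
Σxᵢyᵢ = 5·5 + 6·3 + 2·5 = 53; Σxᵢ² = 65; σ²/τ² = 1.
β̂_MAP = 53 / (65 + 1) = 53/66 ≈ 0.803.

β̂_MAP = 0.803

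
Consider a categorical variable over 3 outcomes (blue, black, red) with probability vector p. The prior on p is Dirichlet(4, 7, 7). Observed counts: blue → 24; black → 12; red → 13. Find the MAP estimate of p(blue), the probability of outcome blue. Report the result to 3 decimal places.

The posterior is Dirichlet(αᵢ + nᵢ) = Dirichlet(28, 19, 20).
For a Dirichlet(a₁,…,a_K) with all aᵢ > 1, the mode has j-th component (aⱼ − 1)/(Σaᵢ − K).
Here Σaᵢ = 67 and K = 3, so p(blue) = (28 − 1)/(67 − 3) = 27/64 ≈ 0.422.

MAP estimate of p(blue) = 0.422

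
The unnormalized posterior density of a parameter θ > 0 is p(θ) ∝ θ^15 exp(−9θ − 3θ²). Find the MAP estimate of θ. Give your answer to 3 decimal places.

ℓ'(θ) = 15/θ − 9 − 6θ. Setting this to zero and multiplying by θ: 6θ² + 9θ − 15 = 0.
θ = (−9 + √(9² + 4·6·15)) / (2·6) = (−9 + √441) / 12 = (−9 + 21)/12 = 1.
ℓ''(θ) = −15/θ² − 6 < 0, confirming a maximum.

θ̂_MAP = 1.000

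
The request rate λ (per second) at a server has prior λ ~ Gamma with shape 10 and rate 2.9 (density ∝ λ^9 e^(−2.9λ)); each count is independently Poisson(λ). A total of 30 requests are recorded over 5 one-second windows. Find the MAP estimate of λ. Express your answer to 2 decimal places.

λ̂_MAP = 4.94

Σxᵢ = 30, n = 5.
Posterior ∝ λ^9e^(−2.9λ) · λ^30e^(−5λ) = λ^39e^(−7.9λ), i.e. Gamma(shape=40, rate=7.9).
The mode of a Gamma(a, b) with a ≥ 1 (shape–rate) is (a−1)/b = 39/7.9 ≈ 4.94.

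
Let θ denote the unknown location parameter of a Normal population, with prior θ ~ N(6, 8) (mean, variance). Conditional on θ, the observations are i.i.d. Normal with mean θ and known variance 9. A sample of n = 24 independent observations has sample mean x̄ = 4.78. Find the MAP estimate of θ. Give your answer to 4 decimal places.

θ̂_MAP = 4.8346

n = 24, x̄ = 4.78.
For a Normal prior and Normal likelihood with known variance, the posterior is Normal; its mode equals its mean, the precision-weighted average.
Prior precision 1/σ₀² = 1/8 = 0.125; data precision n/σ² = 24/9 = 8/3.
θ̂ = (0.125·6 + (8/3)·4.78) / (0.125 + 8/3) = (4049/300)/(67/24) = 8098/1675 ≈ 4.8346.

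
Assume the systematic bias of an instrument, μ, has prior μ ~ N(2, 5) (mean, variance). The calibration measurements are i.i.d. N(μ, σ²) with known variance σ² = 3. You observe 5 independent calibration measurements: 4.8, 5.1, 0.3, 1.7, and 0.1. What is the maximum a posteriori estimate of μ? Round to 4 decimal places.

n = 5; x̄ = (4.8 + 5.1 + 0.3 + 1.7 + 0.1)/5 = 12/5 = 2.4.
For a Normal prior and Normal likelihood with known variance, the posterior is Normal; its mode equals its mean, the precision-weighted average.
Prior precision 1/σ₀² = 1/5 = 0.2; data precision n/σ² = 5/3.
μ̂ = (0.2·2 + (5/3)·2.4) / (0.2 + 5/3) = 4.4/(28/15) = 33/14 ≈ 2.3571.

μ̂_MAP = 2.3571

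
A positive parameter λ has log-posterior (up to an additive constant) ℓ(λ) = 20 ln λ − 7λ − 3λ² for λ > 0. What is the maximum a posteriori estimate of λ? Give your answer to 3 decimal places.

λ̂_MAP = 1.333

ℓ'(λ) = 20/λ − 7 − 6λ. Setting this to zero and multiplying by λ: 6λ² + 7λ − 20 = 0.
λ = (−7 + √(7² + 4·6·20)) / (2·6) = (−7 + √529) / 12 = (−7 + 23)/12 = 4/3.
ℓ''(λ) = −20/λ² − 6 < 0, confirming a maximum.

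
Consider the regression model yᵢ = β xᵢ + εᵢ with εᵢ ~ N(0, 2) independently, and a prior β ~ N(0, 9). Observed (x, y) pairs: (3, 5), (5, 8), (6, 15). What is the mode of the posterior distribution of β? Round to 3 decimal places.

β̂_MAP = 2.065

log p(β | y) = −Σ(yᵢ − βxᵢ)²/(2·2) − β²/(2·9) + const.
Setting the derivative to zero: Σxᵢ(yᵢ − βxᵢ)/2 − β/9 = 0, so β = Σxᵢyᵢ / (Σxᵢ² + σ²/τ²).
Σxᵢyᵢ = 3·5 + 5·8 + 6·15 = 145; Σxᵢ² = 70; σ²/τ² = 2/9.
β̂_MAP = 145 / (70 + 2/9) = 145/(632/9) = 1305/632 ≈ 2.065.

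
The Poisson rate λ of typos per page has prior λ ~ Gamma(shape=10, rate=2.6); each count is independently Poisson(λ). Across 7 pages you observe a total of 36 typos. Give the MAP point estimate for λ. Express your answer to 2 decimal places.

Σxᵢ = 36, n = 7.
Posterior ∝ λ^9e^(−2.6λ) · λ^36e^(−7λ) = λ^45e^(−9.6λ), i.e. Gamma(shape=46, rate=9.6).
The mode of a Gamma(a, b) with a ≥ 1 (shape–rate) is (a−1)/b = 45/9.6 ≈ 4.69.

λ̂_MAP = 4.69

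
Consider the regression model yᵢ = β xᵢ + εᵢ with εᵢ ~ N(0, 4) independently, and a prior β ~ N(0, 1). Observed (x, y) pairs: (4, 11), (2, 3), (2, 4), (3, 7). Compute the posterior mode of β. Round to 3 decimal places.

β̂_MAP = 2.135

log p(β | y) = −Σ(yᵢ − βxᵢ)²/(2·4) − β²/(2·1) + const.
Setting the derivative to zero: Σxᵢ(yᵢ − βxᵢ)/4 − β/1 = 0, so β = Σxᵢyᵢ / (Σxᵢ² + σ²/τ²).
Σxᵢyᵢ = 4·11 + 2·3 + 2·4 + 3·7 = 79; Σxᵢ² = 33; σ²/τ² = 4.
β̂_MAP = 79 / (33 + 4) = 79/37 ≈ 2.135.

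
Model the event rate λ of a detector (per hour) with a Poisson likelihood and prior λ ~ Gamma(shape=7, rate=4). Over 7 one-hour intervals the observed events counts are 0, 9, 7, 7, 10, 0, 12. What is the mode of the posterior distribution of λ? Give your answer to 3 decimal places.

Σxᵢ = 0+9+7+7+10+0+12 = 45, with n = 7.
Posterior ∝ λ^6e^(−4λ) · λ^45e^(−7λ) = λ^51e^(−11λ), i.e. Gamma(shape=52, rate=11).
The mode of a Gamma(a, b) with a ≥ 1 (shape–rate) is (a−1)/b = 51/11 ≈ 4.636.

λ̂_MAP = 4.636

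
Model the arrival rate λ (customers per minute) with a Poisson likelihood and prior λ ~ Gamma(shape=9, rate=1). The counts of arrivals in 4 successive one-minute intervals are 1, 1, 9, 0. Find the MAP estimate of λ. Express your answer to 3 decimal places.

λ̂_MAP = 3.800

Σxᵢ = 1+1+9+0 = 11, with n = 4.
Posterior ∝ λ^8e^(−1λ) · λ^11e^(−4λ) = λ^19e^(−5λ), i.e. Gamma(shape=20, rate=5).
The mode of a Gamma(a, b) with a ≥ 1 (shape–rate) is (a−1)/b = 19/5 ≈ 3.800.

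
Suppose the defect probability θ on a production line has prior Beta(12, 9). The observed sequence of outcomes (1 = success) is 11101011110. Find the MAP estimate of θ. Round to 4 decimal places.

Prior: Beta(12, 9).
Data: 8 successes in 11 trials (from the sequence). The binomial likelihood contributes θ^8(1−θ)^3, so the posterior is Beta(12+8, 9+3) = Beta(20, 12).
For Beta(a, b) with a, b > 1 the mode is (a−1)/(a+b−2) = 19/30 ≈ 0.6333.

θ̂_MAP = 0.6333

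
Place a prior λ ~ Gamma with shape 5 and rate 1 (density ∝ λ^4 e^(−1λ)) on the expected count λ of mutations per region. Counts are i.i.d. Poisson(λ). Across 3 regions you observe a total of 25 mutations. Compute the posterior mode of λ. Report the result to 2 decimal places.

λ̂_MAP = 7.25

Σxᵢ = 25, n = 3.
Posterior ∝ λ^4e^(−1λ) · λ^25e^(−3λ) = λ^29e^(−4λ), i.e. Gamma(shape=30, rate=4).
The mode of a Gamma(a, b) with a ≥ 1 (shape–rate) is (a−1)/b = 29/4 ≈ 7.25.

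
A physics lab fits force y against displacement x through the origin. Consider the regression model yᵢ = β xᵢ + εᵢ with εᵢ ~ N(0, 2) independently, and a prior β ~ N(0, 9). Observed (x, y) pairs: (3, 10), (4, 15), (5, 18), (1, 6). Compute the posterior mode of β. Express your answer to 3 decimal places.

log p(β | y) = −Σ(yᵢ − βxᵢ)²/(2·2) − β²/(2·9) + const.
Setting the derivative to zero: Σxᵢ(yᵢ − βxᵢ)/2 − β/9 = 0, so β = Σxᵢyᵢ / (Σxᵢ² + σ²/τ²).
Σxᵢyᵢ = 3·10 + 4·15 + 5·18 + 1·6 = 186; Σxᵢ² = 51; σ²/τ² = 2/9.
β̂_MAP = 186 / (51 + 2/9) = 186/(461/9) = 1674/461 ≈ 3.631.

β̂_MAP = 3.631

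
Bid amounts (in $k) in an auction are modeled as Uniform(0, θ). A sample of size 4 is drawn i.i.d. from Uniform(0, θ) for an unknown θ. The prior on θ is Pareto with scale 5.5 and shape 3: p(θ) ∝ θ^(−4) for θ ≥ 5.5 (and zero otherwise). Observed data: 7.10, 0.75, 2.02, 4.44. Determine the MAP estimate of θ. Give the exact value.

The Uniform(0, θ) likelihood is θ^(−n) for θ ≥ max(xᵢ), zero otherwise. Here max(xᵢ) = 7.10.
Posterior ∝ θ^(−4) · θ^(−4) = θ^(−8) on θ ≥ max(5.5, 7.10) = 7.10.
This density is strictly decreasing in θ, so the posterior mode lies at the lower boundary of the support.

θ̂_MAP = 7.10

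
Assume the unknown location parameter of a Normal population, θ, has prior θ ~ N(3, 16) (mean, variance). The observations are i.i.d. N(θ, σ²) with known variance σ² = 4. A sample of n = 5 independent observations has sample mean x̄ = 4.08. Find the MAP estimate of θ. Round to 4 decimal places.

n = 5, x̄ = 4.08.
For a Normal prior and Normal likelihood with known variance, the posterior is Normal; its mode equals its mean, the precision-weighted average.
Prior precision 1/σ₀² = 1/16 = 0.0625; data precision n/σ² = 5/4 = 1.25.
θ̂ = (0.0625·3 + 1.25·4.08) / (0.0625 + 1.25) = 5.2875/1.3125 = 141/35 ≈ 4.0286.

θ̂_MAP = 4.0286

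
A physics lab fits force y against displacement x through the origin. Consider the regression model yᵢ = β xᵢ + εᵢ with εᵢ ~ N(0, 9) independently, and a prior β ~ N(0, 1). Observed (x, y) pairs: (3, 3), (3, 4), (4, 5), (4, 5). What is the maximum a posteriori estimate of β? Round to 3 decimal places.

β̂_MAP = 1.034

log p(β | y) = −Σ(yᵢ − βxᵢ)²/(2·9) − β²/(2·1) + const.
Setting the derivative to zero: Σxᵢ(yᵢ − βxᵢ)/9 − β/1 = 0, so β = Σxᵢyᵢ / (Σxᵢ² + σ²/τ²).
Σxᵢyᵢ = 3·3 + 3·4 + 4·5 + 4·5 = 61; Σxᵢ² = 50; σ²/τ² = 9.
β̂_MAP = 61 / (50 + 9) = 61/59 ≈ 1.034.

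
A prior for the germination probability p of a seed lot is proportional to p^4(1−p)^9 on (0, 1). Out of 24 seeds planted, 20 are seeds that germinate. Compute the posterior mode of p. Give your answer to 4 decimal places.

p̂_MAP = 0.6486

The prior density ∝ p^4(1−p)^9 is the kernel of Beta(5, 10).
Data: 20 successes in 24 trials. The binomial likelihood contributes p^20(1−p)^4, so the posterior is Beta(5+20, 10+4) = Beta(25, 14).
For Beta(a, b) with a, b > 1 the mode is (a−1)/(a+b−2) = 24/37 ≈ 0.6486.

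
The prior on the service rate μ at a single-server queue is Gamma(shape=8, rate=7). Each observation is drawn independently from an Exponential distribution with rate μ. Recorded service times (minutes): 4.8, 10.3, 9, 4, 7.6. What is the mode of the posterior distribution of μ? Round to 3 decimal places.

μ̂_MAP = 0.281

The Exponential(rate=μ) likelihood is ∝ μ^n e^(−μΣtᵢ). Here n = 5 and Σtᵢ = 4.8 + 10.3 + 9 + 4 + 7.6 = 35.7.
Posterior ∝ μ^7e^(−7μ) · μ^5e^(−35.7μ) = μ^12e^(−42.7μ), i.e. Gamma(13, 42.7).
Mode = (a−1)/b = 12/42.7 ≈ 0.281.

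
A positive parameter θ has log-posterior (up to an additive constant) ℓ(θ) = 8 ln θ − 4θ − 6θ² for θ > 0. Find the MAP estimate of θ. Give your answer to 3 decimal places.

θ̂_MAP = 0.667

ℓ'(θ) = 8/θ − 4 − 12θ. Setting this to zero and multiplying by θ: 12θ² + 4θ − 8 = 0.
θ = (−4 + √(4² + 4·12·8)) / (2·12) = (−4 + √400) / 24 = (−4 + 20)/24 = 2/3.
ℓ''(θ) = −8/θ² − 12 < 0, confirming a maximum.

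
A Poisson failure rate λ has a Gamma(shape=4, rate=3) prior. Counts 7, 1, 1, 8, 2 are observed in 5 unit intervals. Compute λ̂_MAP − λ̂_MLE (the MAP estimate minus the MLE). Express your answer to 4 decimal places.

Σxᵢ = 19. Posterior is Gamma(23, 8); MAP = (23−1)/8 = 22/8 ≈ 2.75000.
MLE = x̄ = 19/5 ≈ 3.80000.
Difference = 22/8 − 19/5 = -21/20 ≈ -1.0500.

MAP − MLE = -1.0500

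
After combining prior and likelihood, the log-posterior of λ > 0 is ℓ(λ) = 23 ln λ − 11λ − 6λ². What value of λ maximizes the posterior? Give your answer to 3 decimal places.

λ̂_MAP = 1.000

ℓ'(λ) = 23/λ − 11 − 12λ. Setting this to zero and multiplying by λ: 12λ² + 11λ − 23 = 0.
λ = (−11 + √(11² + 4·12·23)) / (2·12) = (−11 + √1225) / 24 = (−11 + 35)/24 = 1.
ℓ''(λ) = −23/λ² − 12 < 0, confirming a maximum.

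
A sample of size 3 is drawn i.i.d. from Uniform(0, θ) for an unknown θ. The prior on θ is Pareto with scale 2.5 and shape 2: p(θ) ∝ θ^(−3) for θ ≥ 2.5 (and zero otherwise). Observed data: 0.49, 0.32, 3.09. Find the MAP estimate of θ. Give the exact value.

The Uniform(0, θ) likelihood is θ^(−n) for θ ≥ max(xᵢ), zero otherwise. Here max(xᵢ) = 3.09.
Posterior ∝ θ^(−3) · θ^(−3) = θ^(−6) on θ ≥ max(2.5, 3.09) = 3.09.
This density is strictly decreasing in θ, so the posterior mode lies at the lower boundary of the support.

θ̂_MAP = 3.09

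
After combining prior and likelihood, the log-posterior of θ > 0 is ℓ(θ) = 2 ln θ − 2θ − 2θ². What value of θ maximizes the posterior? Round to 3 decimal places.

θ̂_MAP = 0.500

ℓ'(θ) = 2/θ − 2 − 4θ. Setting this to zero and multiplying by θ: 4θ² + 2θ − 2 = 0.
θ = (−2 + √(2² + 4·4·2)) / (2·4) = (−2 + √36) / 8 = (−2 + 6)/8 = 1/2.
ℓ''(θ) = −2/θ² − 4 < 0, confirming a maximum.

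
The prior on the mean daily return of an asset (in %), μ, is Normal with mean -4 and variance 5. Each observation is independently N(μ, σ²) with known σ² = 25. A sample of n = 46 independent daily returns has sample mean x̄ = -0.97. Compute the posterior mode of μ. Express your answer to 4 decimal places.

n = 46, x̄ = -0.97.
For a Normal prior and Normal likelihood with known variance, the posterior is Normal; its mode equals its mean, the precision-weighted average.
Prior precision 1/σ₀² = 1/5 = 0.2; data precision n/σ² = 46/25 = 1.84.
μ̂ = (0.2·(-4) + 1.84·(-0.97)) / (0.2 + 1.84) = (-2.5848)/2.04 = -1077/850 ≈ -1.2671.

μ̂_MAP = -1.2671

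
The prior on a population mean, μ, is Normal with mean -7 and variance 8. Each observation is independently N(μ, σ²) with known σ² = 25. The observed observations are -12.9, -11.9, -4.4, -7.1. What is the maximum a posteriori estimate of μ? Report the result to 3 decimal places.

μ̂_MAP = -8.165

n = 4; x̄ = ((-12.9) + (-11.9) + (-4.4) + (-7.1))/4 = -36.3/4 = -9.075.
For a Normal prior and Normal likelihood with known variance, the posterior is Normal; its mode equals its mean, the precision-weighted average.
Prior precision 1/σ₀² = 1/8 = 0.125; data precision n/σ² = 4/25 = 0.16.
μ̂ = (0.125·(-7) + 0.16·(-9.075)) / (0.125 + 0.16) = (-2.327)/0.285 = -2327/285 ≈ -8.165.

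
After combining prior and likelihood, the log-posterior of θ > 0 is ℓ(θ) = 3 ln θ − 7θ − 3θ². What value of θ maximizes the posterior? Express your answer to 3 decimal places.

θ̂_MAP = 0.333

ℓ'(θ) = 3/θ − 7 − 6θ. Setting this to zero and multiplying by θ: 6θ² + 7θ − 3 = 0.
θ = (−7 + √(7² + 4·6·3)) / (2·6) = (−7 + √121) / 12 = (−7 + 11)/12 = 1/3.
ℓ''(θ) = −3/θ² − 6 < 0, confirming a maximum.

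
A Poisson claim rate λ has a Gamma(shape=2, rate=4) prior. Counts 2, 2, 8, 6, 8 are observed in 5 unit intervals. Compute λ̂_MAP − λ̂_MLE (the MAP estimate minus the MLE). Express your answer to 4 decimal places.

Σxᵢ = 26. Posterior is Gamma(28, 9); MAP = (28−1)/9 = 27/9 ≈ 3.00000.
MLE = x̄ = 26/5 ≈ 5.20000.
Difference = 27/9 − 26/5 = -11/5 ≈ -2.2000.

MAP − MLE = -2.2000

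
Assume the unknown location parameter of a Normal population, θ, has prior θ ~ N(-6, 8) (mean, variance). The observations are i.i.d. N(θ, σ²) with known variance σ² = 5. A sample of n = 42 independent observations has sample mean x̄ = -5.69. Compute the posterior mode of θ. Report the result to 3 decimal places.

θ̂_MAP = -5.695

n = 42, x̄ = -5.69.
For a Normal prior and Normal likelihood with known variance, the posterior is Normal; its mode equals its mean, the precision-weighted average.
Prior precision 1/σ₀² = 1/8 = 0.125; data precision n/σ² = 42/5 = 8.4.
θ̂ = (0.125·(-6) + 8.4·(-5.69)) / (0.125 + 8.4) = (-48.546)/8.525 = -1566/275 ≈ -5.695.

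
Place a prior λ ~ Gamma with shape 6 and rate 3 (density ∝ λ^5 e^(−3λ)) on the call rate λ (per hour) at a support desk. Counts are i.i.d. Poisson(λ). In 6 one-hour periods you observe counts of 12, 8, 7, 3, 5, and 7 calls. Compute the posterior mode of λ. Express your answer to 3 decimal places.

Σxᵢ = 12+8+7+3+5+7 = 42, with n = 6.
Posterior ∝ λ^5e^(−3λ) · λ^42e^(−6λ) = λ^47e^(−9λ), i.e. Gamma(shape=48, rate=9).
The mode of a Gamma(a, b) with a ≥ 1 (shape–rate) is (a−1)/b = 47/9 ≈ 5.222.

λ̂_MAP = 5.222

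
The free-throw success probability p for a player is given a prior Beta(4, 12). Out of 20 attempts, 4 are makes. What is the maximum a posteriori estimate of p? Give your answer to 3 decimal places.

p̂_MAP = 0.206

Prior: Beta(4, 12).
Data: 4 successes in 20 trials. The binomial likelihood contributes p^4(1−p)^16, so the posterior is Beta(4+4, 12+16) = Beta(8, 28).
For Beta(a, b) with a, b > 1 the mode is (a−1)/(a+b−2) = 7/34 ≈ 0.206.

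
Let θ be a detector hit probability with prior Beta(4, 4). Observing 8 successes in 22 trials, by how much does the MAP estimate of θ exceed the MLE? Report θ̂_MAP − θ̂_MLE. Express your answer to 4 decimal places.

MAP − MLE = 0.0292

Posterior is Beta(12, 18); MAP = (12−1)/(30−2) = 11/28 ≈ 0.39286.
MLE ignores the prior: θ̂_MLE = k/n = 8/22 ≈ 0.36364.
Difference = 11/28 − 8/22 = 9/308 ≈ 0.0292.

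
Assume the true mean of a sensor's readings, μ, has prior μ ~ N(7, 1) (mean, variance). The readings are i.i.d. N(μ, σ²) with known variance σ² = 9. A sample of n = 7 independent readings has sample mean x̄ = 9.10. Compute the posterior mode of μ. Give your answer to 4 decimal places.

n = 7, x̄ = 9.10.
For a Normal prior and Normal likelihood with known variance, the posterior is Normal; its mode equals its mean, the precision-weighted average.
Prior precision 1/σ₀² = 1/1 = 1; data precision n/σ² = 7/9.
μ̂ = (1·7 + (7/9)·9.1) / (1 + 7/9) = (1267/90)/(16/9) = 7.91875 ≈ 7.9188.

μ̂_MAP = 7.9188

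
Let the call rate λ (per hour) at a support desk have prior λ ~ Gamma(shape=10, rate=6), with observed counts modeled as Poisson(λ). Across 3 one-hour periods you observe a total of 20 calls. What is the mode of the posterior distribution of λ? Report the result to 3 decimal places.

Σxᵢ = 20, n = 3.
Posterior ∝ λ^9e^(−6λ) · λ^20e^(−3λ) = λ^29e^(−9λ), i.e. Gamma(shape=30, rate=9).
The mode of a Gamma(a, b) with a ≥ 1 (shape–rate) is (a−1)/b = 29/9 ≈ 3.222.

λ̂_MAP = 3.222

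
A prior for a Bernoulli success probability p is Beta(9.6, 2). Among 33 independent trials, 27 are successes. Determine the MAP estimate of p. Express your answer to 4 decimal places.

p̂_MAP = 0.8357

Prior: Beta(9.6, 2).
Data: 27 successes in 33 trials. The binomial likelihood contributes p^27(1−p)^6, so the posterior is Beta(9.6+27, 2+6) = Beta(36.6, 8).
For Beta(a, b) with a, b > 1 the mode is (a−1)/(a+b−2) = 35.6/42.6 ≈ 0.8357.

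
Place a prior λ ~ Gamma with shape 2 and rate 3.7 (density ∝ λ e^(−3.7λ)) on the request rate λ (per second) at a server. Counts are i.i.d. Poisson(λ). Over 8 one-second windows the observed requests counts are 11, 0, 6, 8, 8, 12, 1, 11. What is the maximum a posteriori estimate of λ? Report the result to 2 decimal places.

Σxᵢ = 11+0+6+8+8+12+1+11 = 57, with n = 8.
Posterior ∝ λe^(−3.7λ) · λ^57e^(−8λ) = λ^58e^(−11.7λ), i.e. Gamma(shape=59, rate=11.7).
The mode of a Gamma(a, b) with a ≥ 1 (shape–rate) is (a−1)/b = 58/11.7 ≈ 4.96.

λ̂_MAP = 4.96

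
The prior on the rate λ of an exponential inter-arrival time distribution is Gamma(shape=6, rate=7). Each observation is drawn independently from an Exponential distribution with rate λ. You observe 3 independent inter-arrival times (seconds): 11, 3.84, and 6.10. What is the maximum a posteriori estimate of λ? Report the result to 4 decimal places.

The Exponential(rate=λ) likelihood is ∝ λ^n e^(−λΣtᵢ). Here n = 3 and Σtᵢ = 11 + 3.84 + 6.10 = 20.94.
Posterior ∝ λ^5e^(−7λ) · λ^3e^(−20.94λ) = λ^8e^(−27.94λ), i.e. Gamma(9, 27.94).
Mode = (a−1)/b = 8/27.94 ≈ 0.2863.

λ̂_MAP = 0.2863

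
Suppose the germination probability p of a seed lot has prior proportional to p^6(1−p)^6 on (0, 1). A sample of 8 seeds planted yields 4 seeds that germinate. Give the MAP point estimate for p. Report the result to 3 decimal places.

p̂_MAP = 0.500

The prior density ∝ p^6(1−p)^6 is the kernel of Beta(7, 7).
Data: 4 successes in 8 trials. The binomial likelihood contributes p^4(1−p)^4, so the posterior is Beta(7+4, 7+4) = Beta(11, 11).
For Beta(a, b) with a, b > 1 the mode is (a−1)/(a+b−2) = 10/20 ≈ 0.500.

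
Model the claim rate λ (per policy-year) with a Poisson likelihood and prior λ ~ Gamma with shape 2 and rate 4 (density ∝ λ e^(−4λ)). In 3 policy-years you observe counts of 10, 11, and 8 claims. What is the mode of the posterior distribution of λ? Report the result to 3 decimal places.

λ̂_MAP = 4.286

Σxᵢ = 10+11+8 = 29, with n = 3.
Posterior ∝ λe^(−4λ) · λ^29e^(−3λ) = λ^30e^(−7λ), i.e. Gamma(shape=31, rate=7).
The mode of a Gamma(a, b) with a ≥ 1 (shape–rate) is (a−1)/b = 30/7 ≈ 4.286.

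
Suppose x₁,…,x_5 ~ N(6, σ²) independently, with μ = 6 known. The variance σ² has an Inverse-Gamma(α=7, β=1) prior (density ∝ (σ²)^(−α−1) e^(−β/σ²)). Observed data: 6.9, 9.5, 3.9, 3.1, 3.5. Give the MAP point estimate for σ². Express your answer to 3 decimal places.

Sum of squared deviations about the known mean: SS = (6.9−6)² + (9.5−6)² + (3.9−6)² + (3.1−6)² + (3.5−6)² = 32.13.
The Normal likelihood contributes (σ²)^(−n/2) exp(−SS/(2σ²)), so the posterior is Inverse-Gamma(α + n/2, β + SS/2) = Inverse-Gamma(9.5, 17.065).
The mode of Inverse-Gamma(a, b) is b/(a+1) = 17.065/10.5 ≈ 1.625.

σ̂²_MAP = 1.625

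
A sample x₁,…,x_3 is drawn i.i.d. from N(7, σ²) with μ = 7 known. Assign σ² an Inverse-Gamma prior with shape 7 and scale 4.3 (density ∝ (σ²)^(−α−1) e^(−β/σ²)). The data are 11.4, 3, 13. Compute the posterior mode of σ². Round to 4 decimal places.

Sum of squared deviations about the known mean: SS = (11.4−7)² + (3−7)² + (13−7)² = 71.36.
The Normal likelihood contributes (σ²)^(−n/2) exp(−SS/(2σ²)), so the posterior is Inverse-Gamma(α + n/2, β + SS/2) = Inverse-Gamma(8.5, 39.98).
The mode of Inverse-Gamma(a, b) is b/(a+1) = 39.98/9.5 ≈ 4.2084.

σ̂²_MAP = 4.2084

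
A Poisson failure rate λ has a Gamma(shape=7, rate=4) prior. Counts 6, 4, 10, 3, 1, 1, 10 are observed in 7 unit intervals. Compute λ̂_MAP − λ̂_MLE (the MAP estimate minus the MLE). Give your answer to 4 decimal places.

Σxᵢ = 35. Posterior is Gamma(42, 11); MAP = (42−1)/11 = 41/11 ≈ 3.72727.
MLE = x̄ = 35/7 ≈ 5.00000.
Difference = 41/11 − 35/7 = -14/11 ≈ -1.2727.

MAP − MLE = -1.2727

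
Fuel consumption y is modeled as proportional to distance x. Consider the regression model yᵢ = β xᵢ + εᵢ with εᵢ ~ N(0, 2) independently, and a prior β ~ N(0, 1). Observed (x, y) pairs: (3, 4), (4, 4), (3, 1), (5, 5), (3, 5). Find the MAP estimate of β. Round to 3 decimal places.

β̂_MAP = 1.014

log p(β | y) = −Σ(yᵢ − βxᵢ)²/(2·2) − β²/(2·1) + const.
Setting the derivative to zero: Σxᵢ(yᵢ − βxᵢ)/2 − β/1 = 0, so β = Σxᵢyᵢ / (Σxᵢ² + σ²/τ²).
Σxᵢyᵢ = 3·4 + 4·4 + 3·1 + 5·5 + 3·5 = 71; Σxᵢ² = 68; σ²/τ² = 2.
β̂_MAP = 71 / (68 + 2) = 71/70 ≈ 1.014.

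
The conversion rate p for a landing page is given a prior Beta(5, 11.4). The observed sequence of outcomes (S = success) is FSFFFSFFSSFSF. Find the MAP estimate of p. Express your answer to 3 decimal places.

Prior: Beta(5, 11.4).
Data: 5 successes in 13 trials (from the sequence). The binomial likelihood contributes p^5(1−p)^8, so the posterior is Beta(5+5, 11.4+8) = Beta(10, 19.4).
For Beta(a, b) with a, b > 1 the mode is (a−1)/(a+b−2) = 9/27.4 ≈ 0.328.

p̂_MAP = 0.328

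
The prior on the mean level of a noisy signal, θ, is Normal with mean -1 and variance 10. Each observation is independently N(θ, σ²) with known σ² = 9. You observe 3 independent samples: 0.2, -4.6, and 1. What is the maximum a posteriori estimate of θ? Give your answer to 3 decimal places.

θ̂_MAP = -1.103

n = 3; x̄ = (0.2 + (-4.6) + 1)/3 = -3.4/3 = -17/15 ≈ -1.1333.
For a Normal prior and Normal likelihood with known variance, the posterior is Normal; its mode equals its mean, the precision-weighted average.
Prior precision 1/σ₀² = 1/10 = 0.1; data precision n/σ² = 3/9 = 1/3.
θ̂ = (0.1·(-1) + (1/3)·(-17/15)) / (0.1 + 1/3) = (-43/90)/(13/30) = -43/39 ≈ -1.103.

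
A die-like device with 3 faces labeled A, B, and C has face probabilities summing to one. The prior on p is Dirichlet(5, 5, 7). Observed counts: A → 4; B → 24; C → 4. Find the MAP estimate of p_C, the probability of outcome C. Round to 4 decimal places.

MAP estimate of p_C = 0.2174

The posterior is Dirichlet(αᵢ + nᵢ) = Dirichlet(9, 29, 11).
For a Dirichlet(a₁,…,a_K) with all aᵢ > 1, the mode has j-th component (aⱼ − 1)/(Σaᵢ − K).
Here Σaᵢ = 49 and K = 3, so p_C = (11 − 1)/(49 − 3) = 10/46 ≈ 0.2174.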